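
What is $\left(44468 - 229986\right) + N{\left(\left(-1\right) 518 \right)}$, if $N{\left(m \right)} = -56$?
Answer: $-185574$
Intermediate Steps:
$\left(44468 - 229986\right) + N{\left(\left(-1\right) 518 \right)} = \left(44468 - 229986\right) - 56 = -185518 - 56 = -185574$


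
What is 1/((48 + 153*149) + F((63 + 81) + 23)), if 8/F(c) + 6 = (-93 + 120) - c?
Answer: 73/1667681 ≈ 4.3773e-5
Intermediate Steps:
F(c) = 8/(21 - c) (F(c) = 8/(-6 + ((-93 + 120) - c)) = 8/(-6 + (27 - c)) = 8/(21 - c))
1/((48 + 153*149) + F((63 + 81) + 23)) = 1/((48 + 153*149) - 8/(-21 + ((63 + 81) + 23))) = 1/((48 + 22797) - 8/(-21 + (144 + 23))) = 1/(22845 - 8/(-21 + 167)) = 1/(22845 - 8/146) = 1/(22845 - 8*1/146) = 1/(22845 - 4/73) = 1/(1667681/73) = 73/1667681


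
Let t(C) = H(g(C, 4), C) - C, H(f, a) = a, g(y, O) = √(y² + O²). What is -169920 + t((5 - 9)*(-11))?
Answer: -169920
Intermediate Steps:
g(y, O) = √(O² + y²)
t(C) = 0 (t(C) = C - C = 0)
-169920 + t((5 - 9)*(-11)) = -169920 + 0 = -169920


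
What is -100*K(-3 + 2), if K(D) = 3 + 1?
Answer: -400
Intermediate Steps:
K(D) = 4
-100*K(-3 + 2) = -100*4 = -400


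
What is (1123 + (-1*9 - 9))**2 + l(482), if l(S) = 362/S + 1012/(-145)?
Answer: 42668500978/34945 ≈ 1.2210e+6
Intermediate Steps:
l(S) = -1012/145 + 362/S (l(S) = 362/S + 1012*(-1/145) = 362/S - 1012/145 = -1012/145 + 362/S)
(1123 + (-1*9 - 9))**2 + l(482) = (1123 + (-1*9 - 9))**2 + (-1012/145 + 362/482) = (1123 + (-9 - 9))**2 + (-1012/145 + 362*(1/482)) = (1123 - 18)**2 + (-1012/145 + 181/241) = 1105**2 - 217647/34945 = 1221025 - 217647/34945 = 42668500978/34945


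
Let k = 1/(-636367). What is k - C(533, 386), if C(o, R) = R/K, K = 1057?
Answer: -245638719/672639919 ≈ -0.36519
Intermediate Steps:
k = -1/636367 ≈ -1.5714e-6
C(o, R) = R/1057
k - C(533, 386) = -1/636367 - 386/1057 = -245638719/672639919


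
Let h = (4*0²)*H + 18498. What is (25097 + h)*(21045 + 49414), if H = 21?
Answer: 3071660105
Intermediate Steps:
h = 18498 (h = (4*0²)*21 + 18498 = (4*0)*21 + 18498 = 0*21 + 18498 = 0 + 18498 = 18498)
(25097 + h)*(21045 + 49414) = (25097 + 18498)*(21045 + 49414) = 43595*70459 = 3071660105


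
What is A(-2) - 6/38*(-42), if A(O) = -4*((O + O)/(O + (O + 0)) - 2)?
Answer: 202/19 ≈ 10.632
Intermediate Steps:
A(O) = 4 (A(O) = -4*((2*O)/(O + O) - 2) = -4*((2*O)/((2*O)) - 2) = -4*((2*O)*(1/(2*O)) - 2) = -4*(1 - 2) = -4*(-1) = 4)
A(-2) - 6/38*(-42) = 4 - 6/38*(-42) = 4 - 6*1/38*(-42) = 4 - 3/19*(-42) = 4 + 126/19 = 202/19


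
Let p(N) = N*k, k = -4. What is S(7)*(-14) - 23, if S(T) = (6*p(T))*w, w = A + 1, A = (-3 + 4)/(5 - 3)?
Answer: 3505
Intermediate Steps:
A = ½ (A = 1/2 = 1*(½) = ½ ≈ 0.50000)
p(N) = -4*N (p(N) = N*(-4) = -4*N)
w = 3/2 (w = ½ + 1 = 3/2 ≈ 1.5000)
S(T) = -36*T (S(T) = (6*(-4*T))*(3/2) = -24*T*(3/2) = -36*T)
S(7)*(-14) - 23 = -36*7*(-14) - 23 = -252*(-14) - 23 = 3528 - 23 = 3505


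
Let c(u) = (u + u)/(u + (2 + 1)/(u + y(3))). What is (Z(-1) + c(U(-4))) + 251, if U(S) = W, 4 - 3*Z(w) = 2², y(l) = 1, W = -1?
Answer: 251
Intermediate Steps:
Z(w) = 0 (Z(w) = 4/3 - ⅓*2² = 4/3 - ⅓*4 = 4/3 - 4/3 = 0)
U(S) = -1
c(u) = 2*u/(u + 3/(1 + u)) (c(u) = (u + u)/(u + (2 + 1)/(u + 1)) = (2*u)/(u + 3/(1 + u)) = 2*u/(u + 3/(1 + u)))
(Z(-1) + c(U(-4))) + 251 = (0 + 2*(-1)*(1 - 1)/(3 - 1 + (-1)²)) + 251 = (0 + 2*(-1)*0/(3 - 1 + 1)) + 251 = (0 + 2*(-1)*0/3) + 251 = (0 + 2*(-1)*(⅓)*0) + 251 = (0 + 0) + 251 = 0 + 251 = 251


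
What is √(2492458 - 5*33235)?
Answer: √2326283 ≈ 1525.2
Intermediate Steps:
√(2492458 - 5*33235) = √(2492458 - 166175) = √2326283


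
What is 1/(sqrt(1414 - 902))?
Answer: sqrt(2)/32 ≈ 0.044194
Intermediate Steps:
1/(sqrt(1414 - 902)) = 1/(sqrt(512)) = 1/(16*sqrt(2)) = sqrt(2)/32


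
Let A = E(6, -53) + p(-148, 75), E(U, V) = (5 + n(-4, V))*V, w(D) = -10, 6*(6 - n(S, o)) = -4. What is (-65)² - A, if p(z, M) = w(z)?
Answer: 14560/3 ≈ 4853.3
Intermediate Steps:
n(S, o) = 20/3 (n(S, o) = 6 - ⅙*(-4) = 6 + ⅔ = 20/3)
p(z, M) = -10
E(U, V) = 35*V/3 (E(U, V) = (5 + 20/3)*V = 35*V/3)
A = -1885/3 (A = (35/3)*(-53) - 10 = -1855/3 - 10 = -1885/3 ≈ -628.33)
(-65)² - A = (-65)² - 1*(-1885/3) = 4225 + 1885/3 = 14560/3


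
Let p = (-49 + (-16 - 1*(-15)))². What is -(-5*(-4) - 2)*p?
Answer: -45000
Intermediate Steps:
p = 2500 (p = (-49 + (-16 + 15))² = (-49 - 1)² = (-50)² = 2500)
-(-5*(-4) - 2)*p = -(-5*(-4) - 2)*2500 = -(20 - 2)*2500 = -18*2500 = -1*45000 = -45000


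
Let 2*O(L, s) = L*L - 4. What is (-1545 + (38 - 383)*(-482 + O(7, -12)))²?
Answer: 98574021225/4 ≈ 2.4644e+10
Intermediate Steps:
O(L, s) = -2 + L²/2 (O(L, s) = (L*L - 4)/2 = (L² - 4)/2 = (-4 + L²)/2 = -2 + L²/2)
(-1545 + (38 - 383)*(-482 + O(7, -12)))² = (-1545 + (38 - 383)*(-482 + (-2 + (½)*7²)))² = (-1545 - 345*(-482 + (-2 + (½)*49)))² = (-1545 - 345*(-482 + (-2 + 49/2)))² = (-1545 - 345*(-482 + 45/2))² = (-1545 - 345*(-919/2))² = (-1545 + 317055/2)² = (313965/2)² = 98574021225/4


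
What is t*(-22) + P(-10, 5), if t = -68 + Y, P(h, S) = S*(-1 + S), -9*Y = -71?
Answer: 12082/9 ≈ 1342.4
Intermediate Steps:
Y = 71/9 (Y = -1/9*(-71) = 71/9 ≈ 7.8889)
t = -541/9 (t = -68 + 71/9 = -541/9 ≈ -60.111)
t*(-22) + P(-10, 5) = -541/9*(-22) + 5*(-1 + 5) = 11902/9 + 5*4 = 11902/9 + 20 = 12082/9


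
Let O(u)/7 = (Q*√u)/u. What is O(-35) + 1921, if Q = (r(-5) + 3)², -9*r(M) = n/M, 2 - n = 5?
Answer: 1921 - 1936*I*√35/1125 ≈ 1921.0 - 10.181*I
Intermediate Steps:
n = -3 (n = 2 - 1*5 = 2 - 5 = -3)
r(M) = 1/(3*M) (r(M) = -(-1)/(3*M) = 1/(3*M))
Q = 1936/225 (Q = ((⅓)/(-5) + 3)² = ((⅓)*(-⅕) + 3)² = (-1/15 + 3)² = (44/15)² = 1936/225 ≈ 8.6044)
O(u) = 13552/(225*√u) (O(u) = 7*((1936*√u/225)/u) = 7*(1936/(225*√u)) = 13552/(225*√u))
O(-35) + 1921 = 13552/(225*√(-35)) + 1921 = 13552*(-I*√35/35)/225 + 1921 = -1936*I*√35/1125 + 1921 = 1921 - 1936*I*√35/1125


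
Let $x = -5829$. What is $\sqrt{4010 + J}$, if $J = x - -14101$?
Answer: $\sqrt{12282} \approx 110.82$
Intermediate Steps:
$J = 8272$ ($J = -5829 - -14101 = -5829 + 14101 = 8272$)
$\sqrt{4010 + J} = \sqrt{4010 + 8272} = \sqrt{12282}$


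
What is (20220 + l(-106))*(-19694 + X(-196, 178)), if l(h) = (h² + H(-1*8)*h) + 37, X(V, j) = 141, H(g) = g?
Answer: -632363573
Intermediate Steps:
l(h) = 37 + h² - 8*h (l(h) = (h² + (-1*8)*h) + 37 = (h² - 8*h) + 37 = 37 + h² - 8*h)
(20220 + l(-106))*(-19694 + X(-196, 178)) = (20220 + (37 + (-106)² - 8*(-106)))*(-19694 + 141) = (20220 + (37 + 11236 + 848))*(-19553) = (20220 + 12121)*(-19553) = 32341*(-19553) = -632363573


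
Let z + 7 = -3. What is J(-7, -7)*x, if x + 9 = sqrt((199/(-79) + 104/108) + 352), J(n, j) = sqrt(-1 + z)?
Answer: I*sqrt(11)*(-6399 + sqrt(177156789))/711 ≈ 32.238*I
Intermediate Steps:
z = -10 (z = -7 - 3 = -10)
J(n, j) = I*sqrt(11) (J(n, j) = sqrt(-1 - 10) = sqrt(-11) = I*sqrt(11))
x = -9 + sqrt(177156789)/711 (x = -9 + sqrt((199/(-79) + 104/108) + 352) = -9 + sqrt((199*(-1/79) + 104*(1/108)) + 352) = -9 + sqrt((-199/79 + 26/27) + 352) = -9 + sqrt(-3319/2133 + 352) = -9 + sqrt(747497/2133) = -9 + sqrt(177156789)/711 ≈ 9.7202)
J(-7, -7)*x = (I*sqrt(11))*(-9 + sqrt(177156789)/711) = I*sqrt(11)*(-9 + sqrt(177156789)/711)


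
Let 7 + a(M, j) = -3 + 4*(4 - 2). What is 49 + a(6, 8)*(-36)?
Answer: 121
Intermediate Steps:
a(M, j) = -2 (a(M, j) = -7 + (-3 + 4*(4 - 2)) = -7 + (-3 + 4*2) = -7 + (-3 + 8) = -7 + 5 = -2)
49 + a(6, 8)*(-36) = 49 - 2*(-36) = 49 + 72 = 121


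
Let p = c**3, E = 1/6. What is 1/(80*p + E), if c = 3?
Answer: 6/12961 ≈ 0.00046293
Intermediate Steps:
E = 1/6 ≈ 0.16667
p = 27 (p = 3**3 = 27)
1/(80*p + E) = 1/(80*27 + 1/6) = 1/(2160 + 1/6) = 1/(12961/6) = 6/12961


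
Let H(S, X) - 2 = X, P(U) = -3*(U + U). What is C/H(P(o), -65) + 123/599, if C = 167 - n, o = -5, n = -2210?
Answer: -1416074/37737 ≈ -37.525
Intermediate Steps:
P(U) = -6*U
H(S, X) = 2 + X
C = 2377 (C = 167 - 1*(-2210) = 167 + 2210 = 2377)
C/H(P(o), -65) + 123/599 = 2377/(2 - 65) + 123/599 = 2377/(-63) + 123*(1/599) = 2377*(-1/63) + 123/599 = -2377/63 + 123/599 = -1416074/37737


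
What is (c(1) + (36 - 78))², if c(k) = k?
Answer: 1681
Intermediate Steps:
(c(1) + (36 - 78))² = (1 + (36 - 78))² = (1 - 42)² = (-41)² = 1681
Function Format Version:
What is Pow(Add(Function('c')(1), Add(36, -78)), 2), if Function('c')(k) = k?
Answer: 1681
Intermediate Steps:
Pow(Add(Function('c')(1), Add(36, -78)), 2) = Pow(Add(1, Add(36, -78)), 2) = Pow(Add(1, -42), 2) = Pow(-41, 2) = 1681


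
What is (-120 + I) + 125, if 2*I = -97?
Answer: -87/2 ≈ -43.500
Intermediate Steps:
I = -97/2 (I = (1/2)*(-97) = -97/2 ≈ -48.500)
(-120 + I) + 125 = (-120 - 97/2) + 125 = -337/2 + 125 = -87/2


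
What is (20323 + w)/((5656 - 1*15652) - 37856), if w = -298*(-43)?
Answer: -33137/47852 ≈ -0.69249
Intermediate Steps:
w = 12814
(20323 + w)/((5656 - 1*15652) - 37856) = (20323 + 12814)/((5656 - 1*15652) - 37856) = 33137/((5656 - 15652) - 37856) = 33137/(-9996 - 37856) = 33137/(-47852) = 33137*(-1/47852) = -33137/47852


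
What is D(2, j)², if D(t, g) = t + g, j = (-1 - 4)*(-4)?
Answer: 484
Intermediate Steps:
j = 20 (j = -5*(-4) = 20)
D(t, g) = g + t
D(2, j)² = (20 + 2)² = 22² = 484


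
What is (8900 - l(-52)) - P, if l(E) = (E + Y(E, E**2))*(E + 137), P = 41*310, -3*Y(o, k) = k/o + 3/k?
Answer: -7003105/8112 ≈ -863.30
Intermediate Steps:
Y(o, k) = -1/k - k/(3*o) (Y(o, k) = -(k/o + 3/k)/3 = -(3/k + k/o)/3 = -1/k - k/(3*o))
P = 12710
l(E) = (137 + E)*(-1/E**2 + 2*E/3) (l(E) = (E + (-1/(E**2) - E**2/(3*E)))*(E + 137) = (E + (-1/E**2 - E/3))*(137 + E) = (-1/E**2 + 2*E/3)*(137 + E) = (137 + E)*(-1/E**2 + 2*E/3))
(8900 - l(-52)) - P = (8900 - (-411 - 3*(-52) + 2*(-52)**4 + 274*(-52)**3)/(3*(-52)**2)) - 1*12710 = (8900 - (-411 + 156 + 2*7311616 + 274*(-140608))/(3*2704)) - 12710 = (8900 - (-411 + 156 + 14623232 - 38526592)/(3*2704)) - 12710 = (8900 - (-23903615)/(3*2704)) - 12710 = (8900 - 1*(-23903615/8112)) - 12710 = (8900 + 23903615/8112) - 12710 = 96100415/8112 - 12710 = -7003105/8112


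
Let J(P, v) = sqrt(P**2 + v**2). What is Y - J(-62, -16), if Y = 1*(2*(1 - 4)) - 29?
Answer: -35 - 10*sqrt(41) ≈ -99.031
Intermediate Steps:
Y = -35 (Y = 1*(2*(-3)) - 29 = 1*(-6) - 29 = -6 - 29 = -35)
Y - J(-62, -16) = -35 - sqrt((-62)**2 + (-16)**2) = -35 - sqrt(3844 + 256) = -35 - sqrt(4100) = -35 - 10*sqrt(41)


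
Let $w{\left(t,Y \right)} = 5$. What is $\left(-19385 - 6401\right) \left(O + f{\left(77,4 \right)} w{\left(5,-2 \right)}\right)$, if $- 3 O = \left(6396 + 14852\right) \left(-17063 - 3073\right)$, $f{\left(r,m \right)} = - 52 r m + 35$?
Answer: $-3675450598406$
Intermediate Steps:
$f{\left(r,m \right)} = 35 - 52 m r$ ($f{\left(r,m \right)} = - 52 m r + 35 = 35 - 52 m r$)
$O = 142616576$ ($O = - \frac{\left(6396 + 14852\right) \left(-17063 - 3073\right)}{3} = - \frac{21248 \left(-20136\right)}{3} = \left(- \frac{1}{3}\right) \left(-427849728\right) = 142616576$)
$\left(-19385 - 6401\right) \left(O + f{\left(77,4 \right)} w{\left(5,-2 \right)}\right) = \left(-19385 - 6401\right) \left(142616576 + \left(35 - 208 \cdot 77\right) 5\right) = - 25786 \left(142616576 + \left(35 - 16016\right) 5\right) = - 25786 \left(142616576 - 79905\right) = \left(-25786\right) 142536671 = -3675450598406$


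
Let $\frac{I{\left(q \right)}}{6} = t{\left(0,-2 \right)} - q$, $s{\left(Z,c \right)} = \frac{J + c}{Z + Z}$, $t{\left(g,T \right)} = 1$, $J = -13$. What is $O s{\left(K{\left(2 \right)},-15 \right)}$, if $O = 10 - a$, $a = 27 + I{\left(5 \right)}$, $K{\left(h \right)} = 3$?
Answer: $- \frac{98}{3} \approx -32.667$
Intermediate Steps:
$s{\left(Z,c \right)} = \frac{-13 + c}{2 Z}$ ($s{\left(Z,c \right)} = \frac{-13 + c}{Z + Z} = \frac{-13 + c}{2 Z}$)
$I{\left(q \right)} = 6 - 6 q$ ($I{\left(q \right)} = 6 \left(1 - q\right) = 6 - 6 q$)
$a = 3$ ($a = 27 + \left(6 - 30\right) = 27 - 24 = 3$)
$O = 7$ ($O = 10 - 3 = 7$)
$O s{\left(K{\left(2 \right)},-15 \right)} = 7 \frac{-13 - 15}{2 \cdot 3} = 7 \cdot \frac{1}{2} \cdot \frac{1}{3} \left(-28\right) = 7 \left(- \frac{14}{3}\right) = - \frac{98}{3}$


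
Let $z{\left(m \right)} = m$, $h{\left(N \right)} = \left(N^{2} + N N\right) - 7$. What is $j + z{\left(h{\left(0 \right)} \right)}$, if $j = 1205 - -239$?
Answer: $1437$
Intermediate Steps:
$h{\left(N \right)} = -7 + 2 N^{2}$ ($h{\left(N \right)} = \left(N^{2} + N^{2}\right) - 7 = 2 N^{2} - 7 = -7 + 2 N^{2}$)
$j = 1444$ ($j = 1205 + 239 = 1444$)
$j + z{\left(h{\left(0 \right)} \right)} = 1444 - \left(7 - 2 \cdot 0^{2}\right) = 1444 + \left(-7 + 2 \cdot 0\right) = 1444 + \left(-7 + 0\right) = 1444 - 7 = 1437$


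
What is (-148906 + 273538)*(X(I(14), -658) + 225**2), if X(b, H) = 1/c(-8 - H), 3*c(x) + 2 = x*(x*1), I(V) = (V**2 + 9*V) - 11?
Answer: 1332874509441948/211249 ≈ 6.3095e+9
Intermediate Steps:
I(V) = -11 + V**2 + 9*V
c(x) = -2/3 + x**2/3 (c(x) = -2/3 + (x*(x*1))/3 = -2/3 + (x*x)/3 = -2/3 + x**2/3)
X(b, H) = 1/(-2/3 + (-8 - H)**2/3)
(-148906 + 273538)*(X(I(14), -658) + 225**2) = (-148906 + 273538)*(3/(-2 + (8 - 658)**2) + 225**2) = 124632*(3/(-2 + (-650)**2) + 50625) = 124632*(3/(-2 + 422500) + 50625) = 124632*(3/422498 + 50625) = 124632*(21388961253/422498) = 1332874509441948/211249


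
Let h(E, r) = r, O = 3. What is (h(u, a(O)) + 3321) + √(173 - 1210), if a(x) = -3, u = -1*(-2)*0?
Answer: 3318 + I*√1037 ≈ 3318.0 + 32.203*I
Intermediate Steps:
u = 0 (u = 2*0 = 0)
(h(u, a(O)) + 3321) + √(173 - 1210) = (-3 + 3321) + √(173 - 1210) = 3318 + √(-1037) = 3318 + I*√1037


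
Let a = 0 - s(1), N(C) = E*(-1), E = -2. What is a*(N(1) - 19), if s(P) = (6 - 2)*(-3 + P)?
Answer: -136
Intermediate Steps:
N(C) = 2 (N(C) = -2*(-1) = 2)
s(P) = -12 + 4*P (s(P) = 4*(-3 + P) = -12 + 4*P)
a = 8 (a = 0 - (-12 + 4*1) = 0 - (-12 + 4) = 0 - 1*(-8) = 0 + 8 = 8)
a*(N(1) - 19) = 8*(2 - 19) = 8*(-17) = -136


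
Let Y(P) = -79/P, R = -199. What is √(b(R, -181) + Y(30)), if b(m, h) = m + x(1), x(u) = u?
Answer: I*√180570/30 ≈ 14.165*I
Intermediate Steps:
b(m, h) = 1 + m (b(m, h) = m + 1 = 1 + m)
√(b(R, -181) + Y(30)) = √((1 - 199) - 79/30) = √(-198 - 79*1/30) = √(-198 - 79/30) = √(-6019/30) = I*√180570/30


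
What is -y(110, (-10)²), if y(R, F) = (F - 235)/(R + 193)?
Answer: 45/101 ≈ 0.44554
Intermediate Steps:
y(R, F) = (-235 + F)/(193 + R)
-y(110, (-10)²) = -(-235 + (-10)²)/(193 + 110) = -(-235 + 100)/303 = -(-135)/303 = -1*(-45/101) = 45/101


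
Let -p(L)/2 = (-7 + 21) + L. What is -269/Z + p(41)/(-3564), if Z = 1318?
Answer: -9247/53379 ≈ -0.17323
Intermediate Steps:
p(L) = -28 - 2*L (p(L) = -2*((-7 + 21) + L) = -2*(14 + L) = -28 - 2*L)
-269/Z + p(41)/(-3564) = -269/1318 + (-28 - 2*41)/(-3564) = -269*1/1318 + (-28 - 82)*(-1/3564) = -269/1318 - 110*(-1/3564) = -269/1318 + 5/162 = -9247/53379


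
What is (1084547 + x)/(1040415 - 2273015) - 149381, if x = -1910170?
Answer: -184126194977/1232600 ≈ -1.4938e+5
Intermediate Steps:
(1084547 + x)/(1040415 - 2273015) - 149381 = (1084547 - 1910170)/(1040415 - 2273015) - 149381 = -825623/(-1232600) - 149381 = -825623*(-1/1232600) - 149381 = 825623/1232600 - 149381 = -184126194977/1232600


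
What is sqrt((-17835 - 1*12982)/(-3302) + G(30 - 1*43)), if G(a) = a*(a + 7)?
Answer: sqrt(952207646)/3302 ≈ 9.3452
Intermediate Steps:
G(a) = a*(7 + a)
sqrt((-17835 - 1*12982)/(-3302) + G(30 - 1*43)) = sqrt((-17835 - 1*12982)/(-3302) + (30 - 1*43)*(7 + (30 - 1*43))) = sqrt((-17835 - 12982)*(-1/3302) + (30 - 43)*(7 + (30 - 43))) = sqrt(-30817*(-1/3302) - 13*(7 - 13)) = sqrt(30817/3302 - 13*(-6)) = sqrt(30817/3302 + 78) = sqrt(288373/3302) = sqrt(952207646)/3302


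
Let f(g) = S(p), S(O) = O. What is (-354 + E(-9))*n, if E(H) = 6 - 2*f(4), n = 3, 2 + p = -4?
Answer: -1008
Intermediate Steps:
p = -6 (p = -2 - 4 = -6)
f(g) = -6
E(H) = 18 (E(H) = 6 - 2*(-6) = 6 + 12 = 18)
(-354 + E(-9))*n = (-354 + 18)*3 = -336*3 = -1008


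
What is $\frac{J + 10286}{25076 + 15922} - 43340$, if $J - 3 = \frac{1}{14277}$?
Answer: $- \frac{12683993976793}{292664223} \approx -43340.0$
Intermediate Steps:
$J = \frac{42832}{14277}$ ($J = 3 + \frac{1}{14277} = \frac{42832}{14277} \approx 3.0001$)
$\frac{J + 10286}{25076 + 15922} - 43340 = \frac{\frac{42832}{14277} + 10286}{25076 + 15922} - 43340 = \frac{146896054}{14277 \cdot 40998} - 43340 = \frac{146896054}{14277} \cdot \frac{1}{40998} - 43340 = \frac{73448027}{292664223} - 43340 = - \frac{12683993976793}{292664223}$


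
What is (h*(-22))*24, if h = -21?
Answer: 11088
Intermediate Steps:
(h*(-22))*24 = -21*(-22)*24 = 462*24 = 11088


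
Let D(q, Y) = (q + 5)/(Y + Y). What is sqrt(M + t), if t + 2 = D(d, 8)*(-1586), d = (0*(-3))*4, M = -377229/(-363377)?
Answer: 3*I*sqrt(116570211497530)/1453508 ≈ 22.284*I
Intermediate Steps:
M = 377229/363377 (M = -377229*(-1/363377) = 377229/363377 ≈ 1.0381)
d = 0 (d = 0*4 = 0)
D(q, Y) = (5 + q)/(2*Y) (D(q, Y) = (5 + q)/((2*Y)) = (5 + q)*(1/(2*Y)) = (5 + q)/(2*Y))
t = -3981/8 (t = -2 + ((1/2)*(5 + 0)/8)*(-1586) = -2 + ((1/2)*(1/8)*5)*(-1586) = -2 + (5/16)*(-1586) = -2 - 3965/8 = -3981/8 ≈ -497.63)
sqrt(M + t) = sqrt(377229/363377 - 3981/8) = sqrt(-1443586005/2907016) = 3*I*sqrt(116570211497530)/1453508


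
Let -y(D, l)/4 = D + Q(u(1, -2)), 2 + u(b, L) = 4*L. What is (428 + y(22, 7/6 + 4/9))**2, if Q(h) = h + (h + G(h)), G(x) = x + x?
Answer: 250000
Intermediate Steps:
G(x) = 2*x
u(b, L) = -2 + 4*L
Q(h) = 4*h (Q(h) = h + (h + 2*h) = h + 3*h = 4*h)
y(D, l) = 160 - 4*D (y(D, l) = -4*(D + 4*(-2 + 4*(-2))) = -4*(D + 4*(-2 - 8)) = -4*(D + 4*(-10)) = -4*(D - 40) = -4*(-40 + D) = 160 - 4*D)
(428 + y(22, 7/6 + 4/9))**2 = (428 + (160 - 4*22))**2 = (428 + (160 - 88))**2 = (428 + 72)**2 = 500**2 = 250000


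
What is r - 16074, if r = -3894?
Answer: -19968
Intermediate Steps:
r - 16074 = -3894 - 16074 = -19968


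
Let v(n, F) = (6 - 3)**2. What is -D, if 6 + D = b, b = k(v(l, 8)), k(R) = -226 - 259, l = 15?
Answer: 491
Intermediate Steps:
v(n, F) = 9 (v(n, F) = 3**2 = 9)
k(R) = -485
b = -485
D = -491 (D = -6 - 485 = -491)
-D = -1*(-491) = 491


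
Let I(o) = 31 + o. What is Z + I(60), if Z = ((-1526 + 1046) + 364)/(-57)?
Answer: 5303/57 ≈ 93.035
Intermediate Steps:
Z = 116/57 (Z = (-480 + 364)*(-1/57) = -116*(-1/57) = 116/57 ≈ 2.0351)
Z + I(60) = 116/57 + (31 + 60) = 116/57 + 91 = 5303/57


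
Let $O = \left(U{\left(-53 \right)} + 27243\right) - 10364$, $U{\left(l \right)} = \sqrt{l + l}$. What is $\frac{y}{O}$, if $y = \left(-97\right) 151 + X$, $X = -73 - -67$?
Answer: $- \frac{247327987}{284900747} + \frac{14653 i \sqrt{106}}{284900747} \approx -0.86812 + 0.00052952 i$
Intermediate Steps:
$U{\left(l \right)} = \sqrt{2} \sqrt{l}$ ($U{\left(l \right)} = \sqrt{2 l} = \sqrt{2} \sqrt{l}$)
$X = -6$ ($X = -73 + 67 = -6$)
$y = -14653$ ($y = \left(-97\right) 151 - 6 = -14647 - 6 = -14653$)
$O = 16879 + i \sqrt{106}$ ($O = \left(\sqrt{2} \sqrt{-53} + 27243\right) - 10364 = \left(\sqrt{2} i \sqrt{53} + 27243\right) - 10364 = \left(i \sqrt{106} + 27243\right) - 10364 = \left(27243 + i \sqrt{106}\right) - 10364 = 16879 + i \sqrt{106} \approx 16879.0 + 10.296 i$)
$\frac{y}{O} = - \frac{14653}{16879 + i \sqrt{106}}$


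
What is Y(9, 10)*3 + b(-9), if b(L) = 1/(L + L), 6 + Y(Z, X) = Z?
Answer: 161/18 ≈ 8.9444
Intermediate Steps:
Y(Z, X) = -6 + Z
b(L) = 1/(2*L)
Y(9, 10)*3 + b(-9) = (-6 + 9)*3 + (1/2)/(-9) = 3*3 + (1/2)*(-1/9) = 9 - 1/18 = 161/18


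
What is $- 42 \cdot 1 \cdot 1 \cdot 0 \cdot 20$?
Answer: $0$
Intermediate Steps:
$- 42 \cdot 1 \cdot 1 \cdot 0 \cdot 20 = - 42 \cdot 1 \cdot 0 \cdot 20 = \left(-42\right) 0 \cdot 20 = 0 \cdot 20 = 0$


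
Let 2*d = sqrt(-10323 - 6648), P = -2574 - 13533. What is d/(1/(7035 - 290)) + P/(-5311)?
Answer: 16107/5311 + 6745*I*sqrt(16971)/2 ≈ 3.0328 + 4.3935e+5*I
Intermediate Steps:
P = -16107
d = I*sqrt(16971)/2 (d = sqrt(-10323 - 6648)/2 = sqrt(-16971)/2 = (I*sqrt(16971))/2 = I*sqrt(16971)/2 ≈ 65.136*I)
d/(1/(7035 - 290)) + P/(-5311) = (I*sqrt(16971)/2)/(1/(7035 - 290)) - 16107/(-5311) = (I*sqrt(16971)/2)/(1/6745) - 16107*(-1/5311) = (I*sqrt(16971)/2)/(1/6745) + 16107/5311 = (I*sqrt(16971)/2)*6745 + 16107/5311 = 6745*I*sqrt(16971)/2 + 16107/5311 = 16107/5311 + 6745*I*sqrt(16971)/2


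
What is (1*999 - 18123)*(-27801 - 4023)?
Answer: 544954176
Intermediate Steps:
(1*999 - 18123)*(-27801 - 4023) = (999 - 18123)*(-31824) = -17124*(-31824) = 544954176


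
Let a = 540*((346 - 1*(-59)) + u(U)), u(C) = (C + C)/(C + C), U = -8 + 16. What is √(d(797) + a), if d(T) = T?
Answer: √220037 ≈ 469.08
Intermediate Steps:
U = 8
u(C) = 1 (u(C) = (2*C)/((2*C)) = (2*C)*(1/(2*C)) = 1)
a = 219240 (a = 540*((346 - 1*(-59)) + 1) = 540*((346 + 59) + 1) = 540*(405 + 1) = 540*406 = 219240)
√(d(797) + a) = √(797 + 219240) = √220037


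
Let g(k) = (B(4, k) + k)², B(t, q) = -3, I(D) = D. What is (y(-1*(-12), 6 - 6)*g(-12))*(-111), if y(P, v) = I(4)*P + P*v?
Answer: -1198800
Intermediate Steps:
g(k) = (-3 + k)²
y(P, v) = 4*P + P*v
(y(-1*(-12), 6 - 6)*g(-12))*(-111) = (((-1*(-12))*(4 + (6 - 6)))*(-3 - 12)²)*(-111) = ((12*(4 + 0))*(-15)²)*(-111) = ((12*4)*225)*(-111) = (48*225)*(-111) = 10800*(-111) = -1198800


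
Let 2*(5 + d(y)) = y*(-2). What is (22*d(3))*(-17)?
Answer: 2992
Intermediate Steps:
d(y) = -5 - y (d(y) = -5 + (y*(-2))/2 = -5 + (-2*y)/2 = -5 - y)
(22*d(3))*(-17) = (22*(-5 - 1*3))*(-17) = (22*(-5 - 3))*(-17) = (22*(-8))*(-17) = -176*(-17) = 2992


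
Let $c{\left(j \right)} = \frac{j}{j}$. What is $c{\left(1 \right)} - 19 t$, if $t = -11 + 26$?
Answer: $-284$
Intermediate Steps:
$c{\left(j \right)} = 1$
$t = 15$
$c{\left(1 \right)} - 19 t = 1 - 285 = -284$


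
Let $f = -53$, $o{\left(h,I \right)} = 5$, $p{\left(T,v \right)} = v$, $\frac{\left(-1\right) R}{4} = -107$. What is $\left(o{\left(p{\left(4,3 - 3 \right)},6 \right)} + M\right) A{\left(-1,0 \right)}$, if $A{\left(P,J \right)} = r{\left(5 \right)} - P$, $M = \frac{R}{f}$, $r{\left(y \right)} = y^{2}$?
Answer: $- \frac{4238}{53} \approx -79.962$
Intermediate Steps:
$R = 428$ ($R = \left(-4\right) \left(-107\right) = 428$)
$M = - \frac{428}{53}$ ($M = \frac{428}{-53} = 428 \left(- \frac{1}{53}\right) = - \frac{428}{53} \approx -8.0755$)
$A{\left(P,J \right)} = 25 - P$ ($A{\left(P,J \right)} = 5^{2} - P = 25 - P$)
$\left(o{\left(p{\left(4,3 - 3 \right)},6 \right)} + M\right) A{\left(-1,0 \right)} = \left(5 - \frac{428}{53}\right) \left(25 - -1\right) = - \frac{163 \left(25 + 1\right)}{53} = \left(- \frac{163}{53}\right) 26 = - \frac{4238}{53}$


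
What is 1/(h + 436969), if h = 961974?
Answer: 1/1398943 ≈ 7.1483e-7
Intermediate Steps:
1/(h + 436969) = 1/(961974 + 436969) = 1/1398943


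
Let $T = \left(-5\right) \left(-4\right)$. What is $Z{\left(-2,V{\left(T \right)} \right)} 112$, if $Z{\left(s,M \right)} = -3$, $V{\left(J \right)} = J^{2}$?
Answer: $-336$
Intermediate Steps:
$T = 20$
$Z{\left(-2,V{\left(T \right)} \right)} 112 = \left(-3\right) 112 = -336$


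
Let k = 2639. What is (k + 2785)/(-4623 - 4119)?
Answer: -904/1457 ≈ -0.62045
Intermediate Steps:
(k + 2785)/(-4623 - 4119) = (2639 + 2785)/(-4623 - 4119) = 5424/(-8742) = 5424*(-1/8742) = -904/1457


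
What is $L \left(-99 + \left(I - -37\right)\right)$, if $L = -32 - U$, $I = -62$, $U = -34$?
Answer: $-248$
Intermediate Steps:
$L = 2$ ($L = -32 - -34 = -32 + 34 = 2$)
$L \left(-99 + \left(I - -37\right)\right) = 2 \left(-99 - 25\right) = 2 \left(-124\right) = -248$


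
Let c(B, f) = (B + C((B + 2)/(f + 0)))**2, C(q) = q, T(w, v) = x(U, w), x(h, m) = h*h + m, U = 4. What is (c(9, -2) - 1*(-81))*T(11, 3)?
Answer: 10071/4 ≈ 2517.8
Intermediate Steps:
x(h, m) = m + h**2 (x(h, m) = h**2 + m = m + h**2)
T(w, v) = 16 + w (T(w, v) = w + 4**2 = w + 16 = 16 + w)
c(B, f) = (B + (2 + B)/f)**2 (c(B, f) = (B + (B + 2)/(f + 0))**2 = (B + (2 + B)/f)**2)
(c(9, -2) - 1*(-81))*T(11, 3) = ((2 + 9 + 9*(-2))**2/(-2)**2 - 1*(-81))*(16 + 11) = ((2 + 9 - 18)**2/4 + 81)*27 = ((1/4)*(-7)**2 + 81)*27 = ((1/4)*49 + 81)*27 = (49/4 + 81)*27 = (373/4)*27 = 10071/4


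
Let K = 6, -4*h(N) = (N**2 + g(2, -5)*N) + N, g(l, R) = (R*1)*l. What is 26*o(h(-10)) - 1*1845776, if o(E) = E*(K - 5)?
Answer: -1847011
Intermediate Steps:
g(l, R) = R*l
h(N) = -N**2/4 + 9*N/4 (h(N) = -((N**2 + (-5*2)*N) + N)/4 = -((N**2 - 10*N) + N)/4 = -(N**2 - 9*N)/4 = -N**2/4 + 9*N/4)
o(E) = E (o(E) = E*(6 - 5) = E*1 = E)
26*o(h(-10)) - 1*1845776 = 26*((1/4)*(-10)*(9 - 1*(-10))) - 1*1845776 = 26*((1/4)*(-10)*(9 + 10)) - 1845776 = 26*((1/4)*(-10)*19) - 1845776 = 26*(-95/2) - 1845776 = -1235 - 1845776 = -1847011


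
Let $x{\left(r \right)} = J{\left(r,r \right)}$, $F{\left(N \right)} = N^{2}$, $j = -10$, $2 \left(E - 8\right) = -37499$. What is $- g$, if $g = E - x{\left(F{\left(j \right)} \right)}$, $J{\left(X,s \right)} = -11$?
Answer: $\frac{37461}{2} \approx 18731.0$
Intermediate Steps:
$E = - \frac{37483}{2}$ ($E = 8 + \frac{1}{2} \left(-37499\right) = 8 - \frac{37499}{2} = - \frac{37483}{2} \approx -18742.0$)
$x{\left(r \right)} = -11$
$g = - \frac{37461}{2}$ ($g = - \frac{37483}{2} - -11 = - \frac{37483}{2} + 11 = - \frac{37461}{2} \approx -18731.0$)
$- g = \left(-1\right) \left(- \frac{37461}{2}\right) = \frac{37461}{2}$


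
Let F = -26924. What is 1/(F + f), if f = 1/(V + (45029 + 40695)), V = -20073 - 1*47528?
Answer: -18123/487943651 ≈ -3.7142e-5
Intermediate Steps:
V = -67601 (V = -20073 - 47528 = -67601)
f = 1/18123 (f = 1/(-67601 + (45029 + 40695)) = 1/(-67601 + 85724) = 1/18123 ≈ 5.5178e-5)
1/(F + f) = 1/(-26924 + 1/18123) = 1/(-487943651/18123) = -18123/487943651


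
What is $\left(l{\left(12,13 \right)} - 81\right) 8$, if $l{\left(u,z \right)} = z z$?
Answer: $704$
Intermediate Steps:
$l{\left(u,z \right)} = z^{2}$
$\left(l{\left(12,13 \right)} - 81\right) 8 = \left(13^{2} - 81\right) 8 = \left(169 - 81\right) 8 = 88 \cdot 8 = 704$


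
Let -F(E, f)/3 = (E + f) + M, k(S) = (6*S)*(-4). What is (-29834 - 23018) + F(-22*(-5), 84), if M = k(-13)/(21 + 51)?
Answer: -53447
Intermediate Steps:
k(S) = -24*S
M = 13/3 (M = (-24*(-13))/(21 + 51) = 312/72 = 312*(1/72) = 13/3 ≈ 4.3333)
F(E, f) = -13 - 3*E - 3*f (F(E, f) = -3*((E + f) + 13/3) = -3*(13/3 + E + f) = -13 - 3*E - 3*f)
(-29834 - 23018) + F(-22*(-5), 84) = (-29834 - 23018) + (-13 - (-66)*(-5) - 3*84) = -52852 + (-13 - 3*110 - 252) = -52852 + (-13 - 330 - 252) = -52852 - 595 = -53447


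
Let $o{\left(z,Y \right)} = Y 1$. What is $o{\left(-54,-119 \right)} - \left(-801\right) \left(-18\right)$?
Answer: $-14537$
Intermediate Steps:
$o{\left(z,Y \right)} = Y$
$o{\left(-54,-119 \right)} - \left(-801\right) \left(-18\right) = -119 - \left(-801\right) \left(-18\right) = -119 - 14418 = -14537$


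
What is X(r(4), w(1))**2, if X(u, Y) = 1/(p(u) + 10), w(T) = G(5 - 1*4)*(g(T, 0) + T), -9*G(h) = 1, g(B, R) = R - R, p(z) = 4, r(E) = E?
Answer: 1/196 ≈ 0.0051020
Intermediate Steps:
g(B, R) = 0
G(h) = -1/9 (G(h) = -1/9*1 = -1/9)
w(T) = -T/9 (w(T) = -(0 + T)/9 = -T/9)
X(u, Y) = 1/14 (X(u, Y) = 1/(4 + 10) = 1/14)
X(r(4), w(1))**2 = (1/14)**2 = 1/196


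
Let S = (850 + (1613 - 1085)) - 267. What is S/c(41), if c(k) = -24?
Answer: -1111/24 ≈ -46.292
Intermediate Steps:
S = 1111 (S = (850 + 528) - 267 = 1378 - 267 = 1111)
S/c(41) = 1111/(-24) = 1111*(-1/24) = -1111/24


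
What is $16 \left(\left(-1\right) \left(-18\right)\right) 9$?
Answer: $2592$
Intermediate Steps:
$16 \left(\left(-1\right) \left(-18\right)\right) 9 = 16 \cdot 18 \cdot 9 = 288 \cdot 9 = 2592$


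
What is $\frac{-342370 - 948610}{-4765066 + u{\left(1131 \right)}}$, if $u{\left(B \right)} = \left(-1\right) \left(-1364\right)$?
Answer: $\frac{645490}{2381851} \approx 0.271$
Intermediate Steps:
$u{\left(B \right)} = 1364$
$\frac{-342370 - 948610}{-4765066 + u{\left(1131 \right)}} = \frac{-342370 - 948610}{-4765066 + 1364} = - \frac{1290980}{-4763702} = \left(-1290980\right) \left(- \frac{1}{4763702}\right) = \frac{645490}{2381851}$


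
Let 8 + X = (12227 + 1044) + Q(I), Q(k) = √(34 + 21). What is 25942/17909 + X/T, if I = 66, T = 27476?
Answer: 950309459/492067684 + √55/27476 ≈ 1.9315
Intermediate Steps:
Q(k) = √55
X = 13263 + √55 (X = -8 + ((12227 + 1044) + √55) = -8 + (13271 + √55) = 13263 + √55 ≈ 13270.)
25942/17909 + X/T = 25942/17909 + (13263 + √55)/27476 = 25942*(1/17909) + (13263 + √55)*(1/27476) = 25942/17909 + (13263/27476 + √55/27476) = 950309459/492067684 + √55/27476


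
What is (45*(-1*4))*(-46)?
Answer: 8280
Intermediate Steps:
(45*(-1*4))*(-46) = (45*(-4))*(-46) = -180*(-46) = 8280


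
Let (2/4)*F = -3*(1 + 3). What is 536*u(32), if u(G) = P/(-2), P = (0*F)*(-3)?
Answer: 0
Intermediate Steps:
F = -24 (F = 2*(-3*(1 + 3)) = 2*(-3*4) = 2*(-12) = -24)
P = 0 (P = (0*(-24))*(-3) = 0*(-3) = 0)
u(G) = 0 (u(G) = 0/(-2) = 0*(-½) = 0)
536*u(32) = 536*0 = 0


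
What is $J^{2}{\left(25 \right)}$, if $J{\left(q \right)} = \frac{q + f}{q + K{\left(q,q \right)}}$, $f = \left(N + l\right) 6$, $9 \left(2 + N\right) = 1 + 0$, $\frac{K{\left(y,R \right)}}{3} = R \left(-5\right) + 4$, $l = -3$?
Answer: $\frac{1}{6084} \approx 0.00016437$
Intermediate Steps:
$K{\left(y,R \right)} = 12 - 15 R$ ($K{\left(y,R \right)} = 3 \left(R \left(-5\right) + 4\right) = 3 \left(- 5 R + 4\right) = 3 \left(4 - 5 R\right) = 12 - 15 R$)
$N = - \frac{17}{9}$ ($N = -2 + \frac{1 + 0}{9} = -2 + \frac{1}{9} \cdot 1 = -2 + \frac{1}{9} = - \frac{17}{9} \approx -1.8889$)
$f = - \frac{88}{3}$ ($f = \left(- \frac{17}{9} - 3\right) 6 = \left(- \frac{44}{9}\right) 6 = - \frac{88}{3} \approx -29.333$)
$J{\left(q \right)} = \frac{- \frac{88}{3} + q}{12 - 14 q}$ ($J{\left(q \right)} = \frac{q - \frac{88}{3}}{q - \left(-12 + 15 q\right)} = \frac{- \frac{88}{3} + q}{12 - 14 q}$)
$J^{2}{\left(25 \right)} = \left(\frac{88 - 75}{6 \left(-6 + 7 \cdot 25\right)}\right)^{2} = \left(\frac{88 - 75}{6 \left(-6 + 175\right)}\right)^{2} = \left(\frac{1}{6} \cdot \frac{1}{169} \cdot 13\right)^{2} = \left(\frac{1}{78}\right)^{2} = \frac{1}{6084}$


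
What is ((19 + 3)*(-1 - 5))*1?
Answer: -132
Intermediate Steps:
((19 + 3)*(-1 - 5))*1 = (22*(-6))*1 = -132*1 = -132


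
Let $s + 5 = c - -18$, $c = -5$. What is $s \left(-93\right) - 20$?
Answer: $-764$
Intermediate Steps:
$s = 8$ ($s = -5 - -13 = -5 + \left(-5 + 18\right) = -5 + 13 = 8$)
$s \left(-93\right) - 20 = 8 \left(-93\right) - 20 = -744 - 20 = -764$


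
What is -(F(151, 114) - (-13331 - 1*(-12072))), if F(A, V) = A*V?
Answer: -18473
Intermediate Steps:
-(F(151, 114) - (-13331 - 1*(-12072))) = -(151*114 - (-13331 - 1*(-12072))) = -(17214 - (-13331 + 12072)) = -(17214 - 1*(-1259)) = -(17214 + 1259) = -1*18473 = -18473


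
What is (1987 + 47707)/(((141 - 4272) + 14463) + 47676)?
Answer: 24847/29004 ≈ 0.85668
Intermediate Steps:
(1987 + 47707)/(((141 - 4272) + 14463) + 47676) = 49694/((-4131 + 14463) + 47676) = 49694/(10332 + 47676) = 49694/58008 = 49694*(1/58008) = 24847/29004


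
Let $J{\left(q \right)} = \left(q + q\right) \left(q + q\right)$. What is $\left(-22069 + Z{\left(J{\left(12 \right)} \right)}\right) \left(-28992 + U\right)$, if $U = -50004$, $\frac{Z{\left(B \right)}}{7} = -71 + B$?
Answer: $1464111864$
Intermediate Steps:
$J{\left(q \right)} = 4 q^{2}$ ($J{\left(q \right)} = 2 q 2 q = 4 q^{2}$)
$Z{\left(B \right)} = -497 + 7 B$ ($Z{\left(B \right)} = 7 \left(-71 + B\right) = -497 + 7 B$)
$\left(-22069 + Z{\left(J{\left(12 \right)} \right)}\right) \left(-28992 + U\right) = \left(-22069 - \left(497 - 7 \cdot 4 \cdot 12^{2}\right)\right) \left(-28992 - 50004\right) = \left(-22069 - \left(497 - 7 \cdot 4 \cdot 144\right)\right) \left(-78996\right) = \left(-22069 + \left(-497 + 7 \cdot 576\right)\right) \left(-78996\right) = \left(-22069 + \left(-497 + 4032\right)\right) \left(-78996\right) = \left(-22069 + 3535\right) \left(-78996\right) = \left(-18534\right) \left(-78996\right) = 1464111864$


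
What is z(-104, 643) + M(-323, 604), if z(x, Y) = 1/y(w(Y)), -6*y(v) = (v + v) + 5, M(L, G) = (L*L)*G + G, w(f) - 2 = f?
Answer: 81604839394/1295 ≈ 6.3015e+7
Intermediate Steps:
w(f) = 2 + f
M(L, G) = G + G*L² (M(L, G) = L²*G + G = G*L² + G = G + G*L²)
y(v) = -⅚ - v/3 (y(v) = -((v + v) + 5)/6 = -(2*v + 5)/6 = -(5 + 2*v)/6 = -⅚ - v/3)
z(x, Y) = 1/(-3/2 - Y/3) (z(x, Y) = 1/(-⅚ - (2 + Y)/3) = 1/(-⅚ + (-⅔ - Y/3)) = 1/(-3/2 - Y/3))
z(-104, 643) + M(-323, 604) = -6/(9 + 2*643) + 604*(1 + (-323)²) = -6/(9 + 1286) + 604*(1 + 104329) = -6/1295 + 604*104330 = -6*1/1295 + 63015320 = -6/1295 + 63015320 = 81604839394/1295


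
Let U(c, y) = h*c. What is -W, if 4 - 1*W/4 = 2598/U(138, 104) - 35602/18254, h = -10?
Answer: -32886122/1049605 ≈ -31.332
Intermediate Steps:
U(c, y) = -10*c
W = 32886122/1049605 (W = 16 - 4*(2598/((-10*138)) - 35602/18254) = 16 - 4*(2598/(-1380) - 35602*1/18254) = 16 - 4*(2598*(-1/1380) - 17801/9127) = 16 - 4*(-433/230 - 17801/9127) = 16 - 4*(-8046221/2099210) = 16 + 16092442/1049605 = 32886122/1049605 ≈ 31.332)
-W = -1*32886122/1049605 = -32886122/1049605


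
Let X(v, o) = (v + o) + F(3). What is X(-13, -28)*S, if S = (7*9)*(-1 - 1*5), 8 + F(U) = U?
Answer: 17388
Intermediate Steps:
F(U) = -8 + U
X(v, o) = -5 + o + v (X(v, o) = (v + o) + (-8 + 3) = (o + v) - 5 = -5 + o + v)
S = -378 (S = 63*(-1 - 5) = 63*(-6) = -378)
X(-13, -28)*S = (-5 - 28 - 13)*(-378) = -46*(-378) = 17388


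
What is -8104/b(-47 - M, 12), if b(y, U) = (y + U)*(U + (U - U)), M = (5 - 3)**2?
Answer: 2026/117 ≈ 17.316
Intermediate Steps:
M = 4 (M = 2**2 = 4)
b(y, U) = U*(U + y) (b(y, U) = (U + y)*(U + 0) = (U + y)*U = U*(U + y))
-8104/b(-47 - M, 12) = -8104*1/(12*(12 + (-47 - 1*4))) = -8104*1/(12*(12 + (-47 - 4))) = -8104*1/(12*(12 - 51)) = -8104/(12*(-39)) = -8104/(-468) = -8104*(-1/468) = 2026/117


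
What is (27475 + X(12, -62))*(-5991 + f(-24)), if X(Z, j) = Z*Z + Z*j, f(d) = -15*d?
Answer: -151333125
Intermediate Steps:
X(Z, j) = Z² + Z*j
(27475 + X(12, -62))*(-5991 + f(-24)) = (27475 + 12*(12 - 62))*(-5991 - 15*(-24)) = (27475 + 12*(-50))*(-5991 + 360) = (27475 - 600)*(-5631) = 26875*(-5631) = -151333125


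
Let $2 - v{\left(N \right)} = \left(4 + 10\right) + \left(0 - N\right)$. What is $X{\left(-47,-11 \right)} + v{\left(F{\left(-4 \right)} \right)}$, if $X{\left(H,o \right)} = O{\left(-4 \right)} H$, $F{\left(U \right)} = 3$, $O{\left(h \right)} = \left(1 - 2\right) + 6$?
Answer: $-244$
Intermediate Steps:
$O{\left(h \right)} = 5$ ($O{\left(h \right)} = \left(1 - 2\right) + 6 = -1 + 6 = 5$)
$v{\left(N \right)} = -12 + N$ ($v{\left(N \right)} = 2 - \left(\left(4 + 10\right) + \left(0 - N\right)\right) = 2 - \left(14 - N\right) = 2 + \left(-14 + N\right) = -12 + N$)
$X{\left(H,o \right)} = 5 H$
$X{\left(-47,-11 \right)} + v{\left(F{\left(-4 \right)} \right)} = 5 \left(-47\right) + \left(-12 + 3\right) = -235 - 9 = -244$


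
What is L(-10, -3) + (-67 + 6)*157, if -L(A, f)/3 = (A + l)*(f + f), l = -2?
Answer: -9793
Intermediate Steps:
L(A, f) = -6*f*(-2 + A) (L(A, f) = -3*(A - 2)*(f + f) = -3*(-2 + A)*2*f = -6*f*(-2 + A))
L(-10, -3) + (-67 + 6)*157 = 6*(-3)*(2 - 1*(-10)) + (-67 + 6)*157 = 6*(-3)*(2 + 10) - 61*157 = 6*(-3)*12 - 9577 = -216 - 9577 = -9793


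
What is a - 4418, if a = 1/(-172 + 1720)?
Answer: -6839063/1548 ≈ -4418.0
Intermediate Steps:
a = 1/1548 ≈ 0.00064600
a - 4418 = 1/1548 - 4418 = -6839063/1548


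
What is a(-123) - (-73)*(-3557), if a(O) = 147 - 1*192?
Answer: -259706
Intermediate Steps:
a(O) = -45 (a(O) = 147 - 192 = -45)
a(-123) - (-73)*(-3557) = -45 - (-73)*(-3557) = -45 - 1*259661 = -45 - 259661 = -259706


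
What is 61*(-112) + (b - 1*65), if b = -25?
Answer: -6922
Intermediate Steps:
61*(-112) + (b - 1*65) = 61*(-112) + (-25 - 1*65) = -6832 + (-25 - 65) = -6832 - 90 = -6922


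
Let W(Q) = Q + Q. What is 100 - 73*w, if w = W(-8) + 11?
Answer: 465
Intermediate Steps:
W(Q) = 2*Q
w = -5 (w = 2*(-8) + 11 = -16 + 11 = -5)
100 - 73*w = 100 - 73*(-5) = 100 + 365 = 465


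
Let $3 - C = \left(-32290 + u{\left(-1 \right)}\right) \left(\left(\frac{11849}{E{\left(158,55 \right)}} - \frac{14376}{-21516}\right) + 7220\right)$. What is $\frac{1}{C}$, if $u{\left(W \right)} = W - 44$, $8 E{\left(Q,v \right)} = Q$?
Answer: $\frac{141647}{35819646693291} \approx 3.9544 \cdot 10^{-9}$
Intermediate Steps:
$E{\left(Q,v \right)} = \frac{Q}{8}$
$u{\left(W \right)} = -44 + W$
$C = \frac{35819646693291}{141647}$ ($C = 3 - \left(-32290 - 45\right) \left(\left(\frac{11849}{\frac{1}{8} \cdot 158} - \frac{14376}{-21516}\right) + 7220\right) = 3 - \left(-32290 - 45\right) \left(\left(\frac{11849}{\frac{79}{4}} - - \frac{1198}{1793}\right) + 7220\right) = 3 - - 32335 \left(\left(11849 \cdot \frac{4}{79} + \frac{1198}{1793}\right) + 7220\right) = 3 - - 32335 \left(\left(\frac{47396}{79} + \frac{1198}{1793}\right) + 7220\right) = 3 - - 32335 \left(\frac{85075670}{141647} + 7220\right) = 3 - \left(-32335\right) \frac{1107767010}{141647} = 3 - - \frac{35819646268350}{141647} = 3 + \frac{35819646268350}{141647} = \frac{35819646693291}{141647} \approx 2.5288 \cdot 10^{8}$)
$\frac{1}{C} = \frac{1}{\frac{35819646693291}{141647}} = \frac{141647}{35819646693291}$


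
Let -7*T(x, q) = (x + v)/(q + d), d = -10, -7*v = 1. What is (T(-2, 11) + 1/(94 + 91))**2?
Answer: 7974976/82174225 ≈ 0.097050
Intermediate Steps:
v = -1/7 (v = -1/7*1 = -1/7 ≈ -0.14286)
T(x, q) = -(-1/7 + x)/(7*(-10 + q)) (T(x, q) = -(x - 1/7)/(7*(q - 10)) = -(-1/7 + x)/(7*(-10 + q)))
(T(-2, 11) + 1/(94 + 91))**2 = ((1 - 7*(-2))/(49*(-10 + 11)) + 1/(94 + 91))**2 = ((1/49)*(1 + 14)/1 + 1/185)**2 = ((1/49)*1*15 + 1/185)**2 = (15/49 + 1/185)**2 = (2824/9065)**2 = 7974976/82174225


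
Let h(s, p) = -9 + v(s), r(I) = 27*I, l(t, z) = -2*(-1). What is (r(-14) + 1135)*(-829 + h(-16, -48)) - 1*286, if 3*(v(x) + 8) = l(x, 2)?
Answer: -1920610/3 ≈ -6.4020e+5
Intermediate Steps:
l(t, z) = 2
v(x) = -22/3 (v(x) = -8 + (⅓)*2 = -8 + ⅔ = -22/3)
h(s, p) = -49/3 (h(s, p) = -9 - 22/3 = -49/3)
(r(-14) + 1135)*(-829 + h(-16, -48)) - 1*286 = (27*(-14) + 1135)*(-829 - 49/3) - 1*286 = (-378 + 1135)*(-2536/3) - 286 = 757*(-2536/3) - 286 = -1919752/3 - 286 = -1920610/3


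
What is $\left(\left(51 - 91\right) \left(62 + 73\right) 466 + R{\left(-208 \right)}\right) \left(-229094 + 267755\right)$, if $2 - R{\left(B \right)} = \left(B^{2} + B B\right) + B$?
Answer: $-100623680598$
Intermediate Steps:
$R{\left(B \right)} = 2 - B - 2 B^{2}$ ($R{\left(B \right)} = 2 - \left(\left(B^{2} + B B\right) + B\right) = 2 - \left(\left(B^{2} + B^{2}\right) + B\right) = 2 - \left(2 B^{2} + B\right) = 2 - \left(B + 2 B^{2}\right) = 2 - B - 2 B^{2}$)
$\left(\left(51 - 91\right) \left(62 + 73\right) 466 + R{\left(-208 \right)}\right) \left(-229094 + 267755\right) = \left(\left(51 - 91\right) \left(62 + 73\right) 466 - \left(-210 + 86528\right)\right) \left(-229094 + 267755\right) = \left(\left(-40\right) 135 \cdot 466 + \left(2 + 208 - 86528\right)\right) 38661 = \left(\left(-5400\right) 466 + \left(2 + 208 - 86528\right)\right) 38661 = \left(-2516400 - 86318\right) 38661 = \left(-2602718\right) 38661 = -100623680598$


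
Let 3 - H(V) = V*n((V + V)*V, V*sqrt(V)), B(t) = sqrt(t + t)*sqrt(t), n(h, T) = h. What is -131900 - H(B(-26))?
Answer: -131903 - 70304*sqrt(2) ≈ -2.3133e+5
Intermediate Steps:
B(t) = t*sqrt(2) (B(t) = sqrt(2*t)*sqrt(t) = (sqrt(2)*sqrt(t))*sqrt(t) = t*sqrt(2))
H(V) = 3 - 2*V**3 (H(V) = 3 - V*(V + V)*V = 3 - V*(2*V)*V = 3 - V*2*V**2 = 3 - 2*V**3)
-131900 - H(B(-26)) = -131900 - (3 - 2*(-35152*sqrt(2))) = -131900 - (3 - (-70304)*sqrt(2)) = -131900 - (3 + 70304*sqrt(2)) = -131900 + (-3 - 70304*sqrt(2)) = -131903 - 70304*sqrt(2)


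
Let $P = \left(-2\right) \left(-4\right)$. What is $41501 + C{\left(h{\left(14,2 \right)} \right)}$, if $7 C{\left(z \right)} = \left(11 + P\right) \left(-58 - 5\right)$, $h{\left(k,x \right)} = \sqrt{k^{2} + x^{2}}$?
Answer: $41330$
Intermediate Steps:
$P = 8$
$C{\left(z \right)} = -171$ ($C{\left(z \right)} = \frac{\left(11 + 8\right) \left(-58 - 5\right)}{7} = \frac{19 \left(-63\right)}{7} = \frac{1}{7} \left(-1197\right) = -171$)
$41501 + C{\left(h{\left(14,2 \right)} \right)} = 41501 - 171 = 41330$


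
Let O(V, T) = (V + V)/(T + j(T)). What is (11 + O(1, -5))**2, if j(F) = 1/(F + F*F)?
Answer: 1100401/9801 ≈ 112.27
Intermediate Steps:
j(F) = 1/(F + F**2)
O(V, T) = 2*V/(T + 1/(T*(1 + T))) (O(V, T) = (V + V)/(T + 1/(T*(1 + T))) = (2*V)/(T + 1/(T*(1 + T))) = 2*V/(T + 1/(T*(1 + T))))
(11 + O(1, -5))**2 = (11 + 2*(-5)*1*(1 - 5)/(1 + (-5)**2*(1 - 5)))**2 = (11 + 2*(-5)*1*(-4)/(1 + 25*(-4)))**2 = (11 + 2*(-5)*1*(-4)/(1 - 100))**2 = (11 + 2*(-5)*1*(-4)/(-99))**2 = (11 + 2*(-5)*1*(-1/99)*(-4))**2 = (11 - 40/99)**2 = (1049/99)**2 = 1100401/9801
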